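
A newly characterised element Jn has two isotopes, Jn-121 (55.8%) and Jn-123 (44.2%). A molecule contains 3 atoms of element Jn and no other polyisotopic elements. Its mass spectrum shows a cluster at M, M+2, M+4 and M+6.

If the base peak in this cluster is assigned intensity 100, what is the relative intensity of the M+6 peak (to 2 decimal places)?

Term probabilities: M 0.1737, M+2 0.4129, M+4 0.3270, M+6 0.0864. Base peak = M+2.
P(M+2) = C(3,1) × 0.558^2 × 0.442^1 = 3 × 0.311364 × 0.4420 = 0.412869 (base)
P(M+6) = C(3,3) × 0.558^0 × 0.442^3 = 1 × 1.0000 × 0.08635089 = 0.086351
Relative intensity = 0.086351 / 0.412869 × 100 = 20.91

20.91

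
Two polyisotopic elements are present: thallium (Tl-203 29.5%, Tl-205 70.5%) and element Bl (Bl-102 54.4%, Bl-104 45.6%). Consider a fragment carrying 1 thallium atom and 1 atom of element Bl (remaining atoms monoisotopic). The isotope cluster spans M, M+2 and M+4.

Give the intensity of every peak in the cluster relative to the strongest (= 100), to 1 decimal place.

31.0 : 100.0 : 62.1

Thallium pattern (n=1): 0.2950 : 0.7050
Element Bl pattern (n=1): 0.5440 : 0.4560
Convolve the two distributions (both contribute in 2-u steps):
  M: 0.2950×0.5440 = 0.160480
  M+2: 0.2950×0.4560 + 0.7050×0.5440 = 0.518040
  M+4: 0.7050×0.4560 = 0.321480
Scale to base peak (0.518040) = 100: 31.0 : 100.0 : 62.1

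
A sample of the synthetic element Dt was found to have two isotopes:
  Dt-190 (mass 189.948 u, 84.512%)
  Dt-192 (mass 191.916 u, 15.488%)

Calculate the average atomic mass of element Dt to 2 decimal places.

190.25 u

Ar = Σ fᵢ·mᵢ = 0.84512 × 189.948 + 0.15488 × 191.916
= 160.5289 + 29.7240 = 190.2529 u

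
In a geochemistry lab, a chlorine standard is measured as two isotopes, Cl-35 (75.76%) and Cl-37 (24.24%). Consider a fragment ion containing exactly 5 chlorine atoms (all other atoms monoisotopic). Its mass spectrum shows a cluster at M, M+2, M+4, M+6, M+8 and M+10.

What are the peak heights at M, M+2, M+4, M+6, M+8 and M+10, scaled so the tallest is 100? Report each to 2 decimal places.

Each Cl atom is independently Cl-35 (p = 0.7576) or Cl-37 (q = 0.2424); the cluster is the binomial expansion (p + q)^5.
P(M) = 0.7576^5 = 0.249574
P(M+2) = 5 × 0.7576^4 × 0.2424^1 = 0.399266
P(M+4) = 10 × 0.7576^3 × 0.2424^2 = 0.255497
P(M+6) = 10 × 0.7576^2 × 0.2424^3 = 0.081748
P(M+8) = 5 × 0.7576^1 × 0.2424^4 = 0.013078
P(M+10) = 0.2424^5 = 0.000837
The M+2 peak is largest (0.399266); scaling to 100 gives 62.51 : 100.00 : 63.99 : 20.47 : 3.28 : 0.21.

62.51 : 100.00 : 63.99 : 20.47 : 3.28 : 0.21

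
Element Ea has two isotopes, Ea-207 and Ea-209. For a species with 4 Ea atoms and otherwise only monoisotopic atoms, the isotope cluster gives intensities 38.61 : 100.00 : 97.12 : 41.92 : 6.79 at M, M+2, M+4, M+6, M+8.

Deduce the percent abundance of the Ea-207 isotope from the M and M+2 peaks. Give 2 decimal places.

60.70%

If p is the fraction of Ea that is Ea-207, then I(M+2)/I(M) = [C(4,1)·p^3·(1−p)] / p^4 = 4·(1−p)/p = 100.00/38.61 = 2.5900
(1−p)/p = 2.5900/4 = 0.6475  ⇒  p = 1/(1 + 0.6475) = 0.6070
Ea-207: 60.70%, Ea-209: 39.30%.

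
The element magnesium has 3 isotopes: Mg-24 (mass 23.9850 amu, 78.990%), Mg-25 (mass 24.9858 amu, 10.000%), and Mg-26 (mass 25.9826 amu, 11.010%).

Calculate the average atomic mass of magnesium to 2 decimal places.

Weight each isotope mass by its fractional abundance: 0.78990 × 23.9850 + 0.10000 × 24.9858 + 0.11010 × 25.9826
= 18.94575 + 2.49858 + 2.86068 = 24.30501 amu

24.31 amu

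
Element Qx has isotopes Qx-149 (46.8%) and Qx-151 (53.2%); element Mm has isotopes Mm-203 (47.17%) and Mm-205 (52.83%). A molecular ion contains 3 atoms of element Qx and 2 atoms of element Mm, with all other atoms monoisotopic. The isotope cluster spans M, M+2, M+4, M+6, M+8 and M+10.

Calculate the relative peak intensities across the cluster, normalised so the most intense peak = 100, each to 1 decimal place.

6.9 : 39.2 : 88.5 : 100.0 : 56.5 : 12.8

Element Qx pattern (n=3): 0.10250323 : 0.3495623 : 0.3973657 : 0.15056877
Element Mm pattern (n=2): 0.22250089 : 0.49839822 : 0.27910089
Convolve the two distributions (both contribute in 2-u steps):
  M: 0.10250323×0.22250089 = 0.022807
  M+2: 0.10250323×0.49839822 + 0.3495623×0.22250089 = 0.128865
  M+4: 0.10250323×0.27910089 + 0.3495623×0.49839822 + 0.3973657×0.22250089 = 0.291244
  M+6: 0.3495623×0.27910089 + 0.3973657×0.49839822 + 0.15056877×0.22250089 = 0.329111
  M+8: 0.3973657×0.27910089 + 0.15056877×0.49839822 = 0.185948
  M+10: 0.15056877×0.27910089 = 0.042024
Scale to base peak (0.329111) = 100: 6.9 : 39.2 : 88.5 : 100.0 : 56.5 : 12.8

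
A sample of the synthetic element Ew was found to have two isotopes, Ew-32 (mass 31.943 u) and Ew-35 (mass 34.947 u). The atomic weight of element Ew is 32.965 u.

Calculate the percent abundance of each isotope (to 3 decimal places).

Ew-32: 65.979%, Ew-35: 34.021%

Let x be the fractional abundance of Ew-32; then Ew-35 has abundance 1 − x.
31.943·x + 34.947·(1 − x) = 32.965
(31.943 − 34.947)·x = 32.965 − 34.947
x = -1.982 / -3.004 = 0.65979 → 65.979% Ew-32, 34.021% Ew-35.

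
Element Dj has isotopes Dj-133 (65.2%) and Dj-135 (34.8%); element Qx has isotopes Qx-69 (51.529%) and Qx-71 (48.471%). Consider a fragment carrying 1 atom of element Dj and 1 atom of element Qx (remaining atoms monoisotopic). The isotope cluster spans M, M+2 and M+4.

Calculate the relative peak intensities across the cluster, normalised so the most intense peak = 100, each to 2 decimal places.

Element Dj pattern (n=1): 0.6520 : 0.3480
Element Qx pattern (n=1): 0.51529 : 0.48471
Convolve the two distributions (both contribute in 2-u steps):
  M: 0.6520×0.51529 = 0.335969
  M+2: 0.6520×0.48471 + 0.3480×0.51529 = 0.495352
  M+4: 0.3480×0.48471 = 0.168679
Scale to base peak (0.495352) = 100: 67.82 : 100.00 : 34.05

67.82 : 100.00 : 34.05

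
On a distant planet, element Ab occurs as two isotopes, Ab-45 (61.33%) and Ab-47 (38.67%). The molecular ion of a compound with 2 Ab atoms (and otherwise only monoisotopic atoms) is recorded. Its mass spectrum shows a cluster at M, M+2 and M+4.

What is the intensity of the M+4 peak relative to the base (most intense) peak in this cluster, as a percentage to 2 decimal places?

Term probabilities: M 0.3761, M+2 0.4743, M+4 0.1495. Base peak = M+2.
P(M+2) = C(2,1) × 0.6133^1 × 0.3867^1 = 2 × 0.6133 × 0.3867 = 0.474326 (base)
P(M+4) = C(2,2) × 0.6133^0 × 0.3867^2 = 1 × 1.0000 × 0.14953689 = 0.149537
Relative intensity = 0.149537 / 0.474326 × 100 = 31.53

31.53%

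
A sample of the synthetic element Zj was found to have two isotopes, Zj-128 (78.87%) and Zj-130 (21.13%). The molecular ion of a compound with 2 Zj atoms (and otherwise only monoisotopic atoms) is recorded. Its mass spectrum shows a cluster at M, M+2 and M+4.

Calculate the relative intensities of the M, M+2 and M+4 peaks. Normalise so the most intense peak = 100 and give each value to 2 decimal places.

The 2 Zj atoms are independent, so intensities follow the terms of (0.7887 + 0.2113)^2.
P(M) = 0.7887^2 = 0.622048
P(M+2) = 2 × 0.7887^1 × 0.2113^1 = 0.333305
P(M+4) = 0.2113^2 = 0.044648
The M peak is largest (0.622048); scaling to 100 gives 100.00 : 53.58 : 7.18.

100.00 : 53.58 : 7.18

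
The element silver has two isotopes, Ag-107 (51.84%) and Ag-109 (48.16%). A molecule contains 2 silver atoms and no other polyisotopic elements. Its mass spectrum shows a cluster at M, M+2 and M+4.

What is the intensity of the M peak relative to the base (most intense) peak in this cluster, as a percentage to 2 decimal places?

Binomial terms of (0.5184 + 0.4816)^2: M 0.2687, M+2 0.4993, M+4 0.2319 → M+2 is the base peak.
P(M+2) = C(2,1) × 0.5184^1 × 0.4816^1 = 2 × 0.5184 × 0.4816 = 0.499323 (base)
P(M) = C(2,0) × 0.5184^2 × 0.4816^0 = 1 × 0.26873856 × 1.0000 = 0.268739
Relative intensity = 0.268739 / 0.499323 × 100 = 53.82

53.82%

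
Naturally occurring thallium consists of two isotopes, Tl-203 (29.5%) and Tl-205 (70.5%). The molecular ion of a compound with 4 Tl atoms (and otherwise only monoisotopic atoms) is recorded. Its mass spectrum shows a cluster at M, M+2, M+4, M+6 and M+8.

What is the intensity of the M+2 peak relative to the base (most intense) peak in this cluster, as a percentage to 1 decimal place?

Term probabilities: M 0.0076, M+2 0.0724, M+4 0.2595, M+6 0.4135, M+8 0.2470. Base peak = M+6.
P(M+6) = C(4,3) × 0.295^1 × 0.705^3 = 4 × 0.2950 × 0.35040263 = 0.413475 (base)
P(M+2) = C(4,1) × 0.295^3 × 0.705^1 = 4 × 0.02567237 × 0.7050 = 0.072396
Relative intensity = 0.072396 / 0.413475 × 100 = 17.5

17.5%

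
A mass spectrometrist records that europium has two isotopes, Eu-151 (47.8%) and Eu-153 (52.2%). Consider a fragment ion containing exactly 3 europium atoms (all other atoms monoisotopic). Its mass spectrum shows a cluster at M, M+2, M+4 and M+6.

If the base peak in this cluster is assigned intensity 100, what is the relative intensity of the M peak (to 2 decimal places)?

27.95

(0.478 + 0.522)^3 gives M 0.1092, M+2 0.3578, M+4 0.3907, M+6 0.1422; the largest is M+4.
P(M+4) = C(3,2) × 0.478^1 × 0.522^2 = 3 × 0.4780 × 0.272484 = 0.390742 (base)
P(M) = C(3,0) × 0.478^3 × 0.522^0 = 1 × 0.10921535 × 1.0000 = 0.109215
Relative intensity = 0.109215 / 0.390742 × 100 = 27.95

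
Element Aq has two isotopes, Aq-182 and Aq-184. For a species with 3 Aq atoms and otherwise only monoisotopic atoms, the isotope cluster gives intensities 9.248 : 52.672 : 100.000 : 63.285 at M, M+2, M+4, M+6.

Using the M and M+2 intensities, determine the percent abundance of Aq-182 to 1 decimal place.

34.5%

Let p = fractional abundance of Aq-182. I(M+2)/I(M) = [C(3,1)·p^2·(1−p)] / p^3 = 3·(1−p)/p = 52.672/9.248 = 5.6955
(1−p)/p = 5.6955/3 = 1.8985  ⇒  p = 1/(1 + 1.8985) = 0.3450
Aq-182: 34.5%, Aq-184: 65.5%.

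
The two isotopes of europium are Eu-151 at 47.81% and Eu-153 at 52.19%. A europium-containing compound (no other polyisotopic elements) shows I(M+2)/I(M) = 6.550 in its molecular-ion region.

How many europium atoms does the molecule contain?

For n independent Eu atoms, I(M+2)/I(M) = n · (abundance Eu-153) / (abundance Eu-151) = n · 0.5219/0.4781.
n = 6.550 × 0.4781/0.5219 = 6.00 ≈ 6

6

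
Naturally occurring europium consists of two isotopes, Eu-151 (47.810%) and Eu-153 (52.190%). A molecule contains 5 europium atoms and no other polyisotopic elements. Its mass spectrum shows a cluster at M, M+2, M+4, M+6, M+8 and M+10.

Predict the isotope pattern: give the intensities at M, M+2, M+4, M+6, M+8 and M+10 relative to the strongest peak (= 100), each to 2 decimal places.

The 5 Eu atoms are independent, so intensities follow the terms of (0.47810 + 0.52190)^5.
P(M) = 0.47810^5 = 0.024980
P(M+2) = 5 × 0.47810^4 × 0.52190^1 = 0.136343
P(M+4) = 10 × 0.47810^3 × 0.52190^2 = 0.297667
P(M+6) = 10 × 0.47810^2 × 0.52190^3 = 0.324937
P(M+8) = 5 × 0.47810^1 × 0.52190^4 = 0.177353
P(M+10) = 0.52190^5 = 0.038720
The M+6 peak is largest (0.324937); scaling to 100 gives 7.69 : 41.96 : 91.61 : 100.00 : 54.58 : 11.92.

7.69 : 41.96 : 91.61 : 100.00 : 54.58 : 11.92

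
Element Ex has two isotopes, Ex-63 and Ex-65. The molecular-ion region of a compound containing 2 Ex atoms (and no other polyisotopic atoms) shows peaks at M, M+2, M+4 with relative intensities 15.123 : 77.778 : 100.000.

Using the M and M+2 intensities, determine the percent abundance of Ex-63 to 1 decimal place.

28.0%

Let p = fractional abundance of Ex-63. I(M+2)/I(M) = [C(2,1)·p^1·(1−p)] / p^2 = 2·(1−p)/p = 77.778/15.123 = 5.1430
(1−p)/p = 5.1430/2 = 2.5715  ⇒  p = 1/(1 + 2.5715) = 0.2800
Ex-63: 28.0%, Ex-65: 72.0%.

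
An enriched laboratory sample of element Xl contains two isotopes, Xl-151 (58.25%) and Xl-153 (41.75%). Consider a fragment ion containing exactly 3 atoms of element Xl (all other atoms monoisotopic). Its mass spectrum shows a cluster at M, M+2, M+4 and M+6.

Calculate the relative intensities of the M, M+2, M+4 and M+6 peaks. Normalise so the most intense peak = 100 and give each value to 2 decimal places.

Expanding (0.5825 + 0.4175)^3:
P(M) = 0.5825^3 = 0.197646
P(M+2) = 3 × 0.5825^2 × 0.4175^1 = 0.424981
P(M+4) = 3 × 0.5825^1 × 0.4175^2 = 0.304600
P(M+6) = 0.4175^3 = 0.072773
The M+2 peak is largest (0.424981); scaling to 100 gives 46.51 : 100.00 : 71.67 : 17.12.

46.51 : 100.00 : 71.67 : 17.12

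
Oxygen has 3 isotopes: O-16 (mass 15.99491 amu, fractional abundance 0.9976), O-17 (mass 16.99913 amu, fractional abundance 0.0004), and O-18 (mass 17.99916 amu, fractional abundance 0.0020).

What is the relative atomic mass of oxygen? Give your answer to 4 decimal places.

Weight each isotope mass by its fractional abundance: 0.9976 × 15.99491 + 0.0004 × 16.99913 + 0.0020 × 17.99916
= 15.956522 + 0.006800 + 0.035998 = 15.999320 amu

15.9993 amu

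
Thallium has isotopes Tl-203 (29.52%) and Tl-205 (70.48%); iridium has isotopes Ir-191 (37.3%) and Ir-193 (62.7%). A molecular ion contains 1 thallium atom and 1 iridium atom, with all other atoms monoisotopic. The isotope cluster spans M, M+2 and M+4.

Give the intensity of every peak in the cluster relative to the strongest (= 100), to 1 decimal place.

24.6 : 100.0 : 98.6

Thallium pattern (n=1): 0.2952 : 0.7048
Iridium pattern (n=1): 0.3730 : 0.6270
Convolve the two distributions (both contribute in 2-u steps):
  M: 0.2952×0.3730 = 0.110110
  M+2: 0.2952×0.6270 + 0.7048×0.3730 = 0.447981
  M+4: 0.7048×0.6270 = 0.441910
Scale to base peak (0.447981) = 100: 24.6 : 100.0 : 98.6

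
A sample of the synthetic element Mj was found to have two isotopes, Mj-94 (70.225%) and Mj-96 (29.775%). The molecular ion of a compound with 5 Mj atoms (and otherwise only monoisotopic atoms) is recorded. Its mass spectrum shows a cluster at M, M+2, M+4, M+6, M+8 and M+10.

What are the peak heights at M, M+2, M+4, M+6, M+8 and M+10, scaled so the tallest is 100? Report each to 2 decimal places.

47.17 : 100.00 : 84.80 : 35.95 : 7.62 : 0.65

Expanding (0.70225 + 0.29775)^5:
P(M) = 0.70225^5 = 0.170789
P(M+2) = 5 × 0.70225^4 × 0.29775^1 = 0.362067
P(M+4) = 10 × 0.70225^3 × 0.29775^2 = 0.307029
P(M+6) = 10 × 0.70225^2 × 0.29775^3 = 0.130178
P(M+8) = 5 × 0.70225^1 × 0.29775^4 = 0.027597
P(M+10) = 0.29775^5 = 0.002340
The M+2 peak is largest (0.362067); scaling to 100 gives 47.17 : 100.00 : 84.80 : 35.95 : 7.62 : 0.65.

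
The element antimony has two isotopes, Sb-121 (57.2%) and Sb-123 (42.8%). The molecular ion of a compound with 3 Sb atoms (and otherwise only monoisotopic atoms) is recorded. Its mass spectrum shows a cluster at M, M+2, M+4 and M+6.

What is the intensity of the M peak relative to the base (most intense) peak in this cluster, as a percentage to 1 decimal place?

Term probabilities: M 0.1871, M+2 0.4201, M+4 0.3143, M+6 0.0784. Base peak = M+2.
P(M+2) = C(3,1) × 0.572^2 × 0.428^1 = 3 × 0.327184 × 0.4280 = 0.420104 (base)
P(M) = C(3,0) × 0.572^3 × 0.428^0 = 1 × 0.18714925 × 1.0000 = 0.187149
Relative intensity = 0.187149 / 0.420104 × 100 = 44.5

44.5%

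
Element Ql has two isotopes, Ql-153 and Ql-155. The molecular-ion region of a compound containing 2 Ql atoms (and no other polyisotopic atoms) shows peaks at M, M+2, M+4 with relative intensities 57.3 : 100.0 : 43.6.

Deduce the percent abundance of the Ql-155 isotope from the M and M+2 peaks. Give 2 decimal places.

46.60%

Write p for the Ql-153 fraction. I(M+2)/I(M) = [C(2,1)·p^1·(1−p)] / p^2 = 2·(1−p)/p = 100.0/57.3 = 1.7452
(1−p)/p = 1.7452/2 = 0.8726  ⇒  p = 1/(1 + 0.8726) = 0.5340
Ql-153: 53.40%, Ql-155: 46.60%.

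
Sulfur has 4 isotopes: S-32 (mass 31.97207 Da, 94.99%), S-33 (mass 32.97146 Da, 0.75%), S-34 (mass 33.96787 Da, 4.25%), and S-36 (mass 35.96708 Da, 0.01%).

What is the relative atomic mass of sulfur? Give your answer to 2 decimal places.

32.06 Da

Ar = Σ fᵢ·mᵢ = 0.9499 × 31.97207 + 0.0075 × 32.97146 + 0.0425 × 33.96787 + 0.0001 × 35.96708
= 30.370269 + 0.247286 + 1.443634 + 0.003597 = 32.064786 Da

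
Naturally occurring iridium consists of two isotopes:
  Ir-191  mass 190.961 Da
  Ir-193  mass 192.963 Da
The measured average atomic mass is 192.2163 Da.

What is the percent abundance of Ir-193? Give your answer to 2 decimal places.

62.70%

Writing the weighted mean with unknown fraction x of Ir-191:
190.961·x + 192.963·(1 − x) = 192.2163
(190.961 − 192.963)·x = 192.2163 − 192.963
x = -0.7467 / -2.002 = 0.37298 → 37.30% Ir-191, 62.70% Ir-193.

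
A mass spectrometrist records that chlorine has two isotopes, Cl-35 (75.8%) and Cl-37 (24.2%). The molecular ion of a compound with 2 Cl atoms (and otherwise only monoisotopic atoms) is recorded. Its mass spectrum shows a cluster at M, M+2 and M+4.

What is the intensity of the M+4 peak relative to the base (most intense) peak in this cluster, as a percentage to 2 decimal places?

Binomial terms of (0.758 + 0.242)^2: M 0.5746, M+2 0.3669, M+4 0.0586 → M is the base peak.
P(M) = C(2,0) × 0.758^2 × 0.242^0 = 1 × 0.574564 × 1.0000 = 0.574564 (base)
P(M+4) = C(2,2) × 0.758^0 × 0.242^2 = 1 × 1.0000 × 0.058564 = 0.058564
Relative intensity = 0.058564 / 0.574564 × 100 = 10.19

10.19%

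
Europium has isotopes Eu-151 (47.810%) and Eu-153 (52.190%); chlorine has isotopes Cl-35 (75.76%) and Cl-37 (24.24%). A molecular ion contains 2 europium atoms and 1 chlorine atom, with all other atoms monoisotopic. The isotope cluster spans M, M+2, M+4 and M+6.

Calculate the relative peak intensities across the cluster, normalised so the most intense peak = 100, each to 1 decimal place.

39.9 : 100.0 : 75.5 : 15.2

Europium pattern (n=2): 0.22857961 : 0.49904078 : 0.27237961
Chlorine pattern (n=1): 0.7576 : 0.2424
Convolve the two distributions (both contribute in 2-u steps):
  M: 0.22857961×0.7576 = 0.173172
  M+2: 0.22857961×0.2424 + 0.49904078×0.7576 = 0.433481
  M+4: 0.49904078×0.2424 + 0.27237961×0.7576 = 0.327322
  M+6: 0.27237961×0.2424 = 0.066025
Scale to base peak (0.433481) = 100: 39.9 : 100.0 : 75.5 : 15.2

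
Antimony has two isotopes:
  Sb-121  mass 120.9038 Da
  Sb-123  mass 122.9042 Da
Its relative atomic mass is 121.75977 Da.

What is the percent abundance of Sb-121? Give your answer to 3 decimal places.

With x = fraction of Sb-121 (so Sb-123 is 1 − x):
120.9038·x + 122.9042·(1 − x) = 121.75977
(120.9038 − 122.9042)·x = 121.75977 − 122.9042
x = -1.14443 / -2.0004 = 0.57210 → 57.210% Sb-121, 42.790% Sb-123.

57.210%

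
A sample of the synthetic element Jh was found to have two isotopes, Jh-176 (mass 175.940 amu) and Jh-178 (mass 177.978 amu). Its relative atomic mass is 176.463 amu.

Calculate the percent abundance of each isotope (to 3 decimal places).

With x = fraction of Jh-176 (so Jh-178 is 1 − x):
175.940·x + 177.978·(1 − x) = 176.463
(175.940 − 177.978)·x = 176.463 − 177.978
x = -1.515 / -2.038 = 0.74338 → 74.338% Jh-176, 25.662% Jh-178.

Jh-176: 74.338%, Jh-178: 25.662%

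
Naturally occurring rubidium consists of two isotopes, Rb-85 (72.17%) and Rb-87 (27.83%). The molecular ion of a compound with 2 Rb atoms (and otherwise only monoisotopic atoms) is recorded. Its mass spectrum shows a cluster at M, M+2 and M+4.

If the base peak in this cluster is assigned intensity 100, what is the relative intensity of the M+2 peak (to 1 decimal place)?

Binomial terms of (0.7217 + 0.2783)^2: M 0.5209, M+2 0.4017, M+4 0.0775 → M is the base peak.
P(M) = C(2,0) × 0.7217^2 × 0.2783^0 = 1 × 0.52085089 × 1.0000 = 0.520851 (base)
P(M+2) = C(2,1) × 0.7217^1 × 0.2783^1 = 2 × 0.7217 × 0.2783 = 0.401698
Relative intensity = 0.401698 / 0.520851 × 100 = 77.1

77.1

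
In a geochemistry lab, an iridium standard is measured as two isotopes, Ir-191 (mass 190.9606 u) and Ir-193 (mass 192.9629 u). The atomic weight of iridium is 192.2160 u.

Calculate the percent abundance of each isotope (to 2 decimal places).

Ir-191: 37.30%, Ir-193: 62.70%

Writing the weighted mean with unknown fraction x of Ir-191:
190.9606·x + 192.9629·(1 − x) = 192.2160
(190.9606 − 192.9629)·x = 192.2160 − 192.9629
x = -0.7469 / -2.0023 = 0.37302 → 37.30% Ir-191, 62.70% Ir-193.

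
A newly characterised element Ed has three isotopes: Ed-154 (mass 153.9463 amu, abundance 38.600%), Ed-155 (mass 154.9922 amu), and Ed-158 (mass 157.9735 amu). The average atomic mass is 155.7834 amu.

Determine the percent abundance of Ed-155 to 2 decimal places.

The remaining 61.400% is split between Ed-155 (fraction x) and Ed-158 (fraction 0.61400 − x).
Substituting: 154.9922x + 157.9735(0.61400 − x) = 96.3601282
(154.9922 − 157.9735)x = -0.6356008  ⇒  x = 0.21320, y = 0.40080
Ed-155: 21.32%, Ed-158: 40.08%.

21.32%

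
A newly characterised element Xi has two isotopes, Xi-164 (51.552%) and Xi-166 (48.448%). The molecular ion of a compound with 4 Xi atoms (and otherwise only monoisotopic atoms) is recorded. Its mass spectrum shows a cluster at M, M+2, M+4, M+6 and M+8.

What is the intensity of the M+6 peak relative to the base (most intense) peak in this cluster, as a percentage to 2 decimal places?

(0.51552 + 0.48448)^4 gives M 0.0706, M+2 0.2655, M+4 0.3743, M+6 0.2345, M+8 0.0551; the largest is M+4.
P(M+4) = C(4,2) × 0.51552^2 × 0.48448^2 = 6 × 0.26576087 × 0.23472087 = 0.374278 (base)
P(M+6) = C(4,3) × 0.51552^1 × 0.48448^3 = 4 × 0.51552 × 0.11371757 = 0.234495
Relative intensity = 0.234495 / 0.374278 × 100 = 62.65

62.65%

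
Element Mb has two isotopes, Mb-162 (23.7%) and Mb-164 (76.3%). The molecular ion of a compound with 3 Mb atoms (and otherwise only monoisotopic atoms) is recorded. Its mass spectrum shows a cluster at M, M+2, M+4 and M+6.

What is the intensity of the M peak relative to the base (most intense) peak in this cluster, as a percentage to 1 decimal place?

3.0%

Binomial terms of (0.237 + 0.763)^3: M 0.0133, M+2 0.1286, M+4 0.4139, M+6 0.4442 → M+6 is the base peak.
P(M+6) = C(3,3) × 0.237^0 × 0.763^3 = 1 × 1.0000 × 0.44419495 = 0.444195 (base)
P(M) = C(3,0) × 0.237^3 × 0.763^0 = 1 × 0.01331205 × 1.0000 = 0.013312
Relative intensity = 0.013312 / 0.444195 × 100 = 3.0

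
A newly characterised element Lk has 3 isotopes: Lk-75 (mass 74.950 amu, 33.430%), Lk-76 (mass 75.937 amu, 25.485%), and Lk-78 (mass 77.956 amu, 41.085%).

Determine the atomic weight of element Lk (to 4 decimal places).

76.4366 amu

Weight each isotope mass by its fractional abundance: 0.33430 × 74.950 + 0.25485 × 75.937 + 0.41085 × 77.956
= 25.05579 + 19.35254 + 32.02822 = 76.43655 amu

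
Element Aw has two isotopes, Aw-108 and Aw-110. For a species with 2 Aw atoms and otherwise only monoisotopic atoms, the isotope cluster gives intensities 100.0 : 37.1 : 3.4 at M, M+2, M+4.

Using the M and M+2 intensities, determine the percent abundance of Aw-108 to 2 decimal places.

84.35%

If p is the fraction of Aw that is Aw-108, then I(M+2)/I(M) = [C(2,1)·p^1·(1−p)] / p^2 = 2·(1−p)/p = 37.1/100.0 = 0.3710
(1−p)/p = 0.3710/2 = 0.1855  ⇒  p = 1/(1 + 0.1855) = 0.8435
Aw-108: 84.35%, Aw-110: 15.65%.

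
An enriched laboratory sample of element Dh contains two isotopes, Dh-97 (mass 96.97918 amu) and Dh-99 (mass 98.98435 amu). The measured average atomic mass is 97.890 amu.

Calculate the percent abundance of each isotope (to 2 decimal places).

With x = fraction of Dh-97 (so Dh-99 is 1 − x):
96.97918·x + 98.98435·(1 − x) = 97.890
(96.97918 − 98.98435)·x = 97.890 − 98.98435
x = -1.09435 / -2.00517 = 0.54576 → 54.58% Dh-97, 45.42% Dh-99.

Dh-97: 54.58%, Dh-99: 45.42%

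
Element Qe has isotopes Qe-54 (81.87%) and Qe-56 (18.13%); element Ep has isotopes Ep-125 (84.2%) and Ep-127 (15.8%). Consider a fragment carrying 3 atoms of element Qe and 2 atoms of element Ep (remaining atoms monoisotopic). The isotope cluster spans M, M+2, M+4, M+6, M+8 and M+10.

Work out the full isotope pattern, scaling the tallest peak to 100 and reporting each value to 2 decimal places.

96.19 : 100.00 : 41.52 : 8.61 : 0.89 : 0.04

Element Qe pattern (n=3): 0.5487498 : 0.36455968 : 0.08073125 : 0.00595927
Element Ep pattern (n=2): 0.708964 : 0.266072 : 0.024964
Convolve the two distributions (both contribute in 2-u steps):
  M: 0.5487498×0.708964 = 0.389044
  M+2: 0.5487498×0.266072 + 0.36455968×0.708964 = 0.404467
  M+4: 0.5487498×0.024964 + 0.36455968×0.266072 + 0.08073125×0.708964 = 0.167934
  M+6: 0.36455968×0.024964 + 0.08073125×0.266072 + 0.00595927×0.708964 = 0.034806
  M+8: 0.08073125×0.024964 + 0.00595927×0.266072 = 0.003601
  M+10: 0.00595927×0.024964 = 0.000149
Scale to base peak (0.404467) = 100: 96.19 : 100.00 : 41.52 : 8.61 : 0.89 : 0.04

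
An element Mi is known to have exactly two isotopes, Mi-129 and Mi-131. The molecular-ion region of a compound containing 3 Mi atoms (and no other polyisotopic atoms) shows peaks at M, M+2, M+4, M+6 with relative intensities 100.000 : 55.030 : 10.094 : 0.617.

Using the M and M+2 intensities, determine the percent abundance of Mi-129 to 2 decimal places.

If p is the fraction of Mi that is Mi-129, then I(M+2)/I(M) = [C(3,1)·p^2·(1−p)] / p^3 = 3·(1−p)/p = 55.030/100.000 = 0.5503
(1−p)/p = 0.5503/3 = 0.1834  ⇒  p = 1/(1 + 0.1834) = 0.8450
Mi-129: 84.50%, Mi-131: 15.50%.

84.50%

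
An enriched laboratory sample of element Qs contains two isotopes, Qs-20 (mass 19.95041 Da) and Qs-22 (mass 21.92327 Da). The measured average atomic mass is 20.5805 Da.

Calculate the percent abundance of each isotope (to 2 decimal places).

With x = fraction of Qs-20 (so Qs-22 is 1 − x):
19.95041·x + 21.92327·(1 − x) = 20.5805
(19.95041 − 21.92327)·x = 20.5805 − 21.92327
x = -1.34277 / -1.97286 = 0.68062 → 68.06% Qs-20, 31.94% Qs-22.

Qs-20: 68.06%, Qs-22: 31.94%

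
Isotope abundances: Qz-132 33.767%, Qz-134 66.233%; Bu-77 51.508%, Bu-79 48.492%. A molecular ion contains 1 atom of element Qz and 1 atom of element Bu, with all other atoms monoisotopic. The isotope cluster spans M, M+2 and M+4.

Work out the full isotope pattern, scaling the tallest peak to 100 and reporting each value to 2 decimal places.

Element Qz pattern (n=1): 0.33767 : 0.66233
Element Bu pattern (n=1): 0.51508 : 0.48492
Convolve the two distributions (both contribute in 2-u steps):
  M: 0.33767×0.51508 = 0.173927
  M+2: 0.33767×0.48492 + 0.66233×0.51508 = 0.504896
  M+4: 0.66233×0.48492 = 0.321177
Scale to base peak (0.504896) = 100: 34.45 : 100.00 : 63.61

34.45 : 100.00 : 63.61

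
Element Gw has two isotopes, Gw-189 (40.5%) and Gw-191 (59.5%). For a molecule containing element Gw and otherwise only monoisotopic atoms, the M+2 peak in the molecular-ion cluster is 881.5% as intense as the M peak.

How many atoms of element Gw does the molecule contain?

6

The M+2/M ratio from n Gw atoms is n · q/p = n · 0.595/0.405.
n = 8.815 × 0.405/0.595 = 6.00 ≈ 6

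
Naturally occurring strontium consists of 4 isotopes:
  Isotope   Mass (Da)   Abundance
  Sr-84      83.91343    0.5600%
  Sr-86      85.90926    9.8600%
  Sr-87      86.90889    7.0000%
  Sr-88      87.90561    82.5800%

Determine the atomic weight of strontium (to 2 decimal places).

87.62 Da

Average mass = Σ (abundance × isotope mass) = 0.005600 × 83.91343 + 0.098600 × 85.90926 + 0.070000 × 86.90889 + 0.825800 × 87.90561
= 0.469915 + 8.470653 + 6.083622 + 72.592453 = 87.616643 Da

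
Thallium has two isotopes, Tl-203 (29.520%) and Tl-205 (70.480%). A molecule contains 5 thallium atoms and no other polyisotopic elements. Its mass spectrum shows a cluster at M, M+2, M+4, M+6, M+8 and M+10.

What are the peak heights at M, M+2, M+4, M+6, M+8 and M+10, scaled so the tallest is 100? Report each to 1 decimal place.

Each Tl atom is independently Tl-203 (p = 0.29520) or Tl-205 (q = 0.70480); the cluster is the binomial expansion (p + q)^5.
P(M) = 0.29520^5 = 0.002242
P(M+2) = 5 × 0.29520^4 × 0.70480^1 = 0.026761
P(M+4) = 10 × 0.29520^3 × 0.70480^2 = 0.127785
P(M+6) = 10 × 0.29520^2 × 0.70480^3 = 0.305092
P(M+8) = 5 × 0.29520^1 × 0.70480^4 = 0.364208
P(M+10) = 0.70480^5 = 0.173912
The M+8 peak is largest (0.364208); scaling to 100 gives 0.6 : 7.3 : 35.1 : 83.8 : 100.0 : 47.8.

0.6 : 7.3 : 35.1 : 83.8 : 100.0 : 47.8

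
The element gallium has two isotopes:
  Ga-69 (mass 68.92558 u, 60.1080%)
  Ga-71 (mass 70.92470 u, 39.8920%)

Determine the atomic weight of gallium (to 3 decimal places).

Average mass = Σ (abundance × isotope mass) = 0.601080 × 68.92558 + 0.398920 × 70.92470
= 41.429788 + 28.293281 = 69.723069 u

69.723 u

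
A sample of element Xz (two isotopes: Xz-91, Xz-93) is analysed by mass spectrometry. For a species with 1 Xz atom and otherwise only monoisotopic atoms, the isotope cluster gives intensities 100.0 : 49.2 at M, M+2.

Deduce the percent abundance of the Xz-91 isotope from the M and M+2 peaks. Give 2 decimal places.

67.02%

Let p = fractional abundance of Xz-91. I(M+2)/I(M) = [C(1,1)·p^0·(1−p)] / p^1 = 1·(1−p)/p = 49.2/100.0 = 0.4920
(1−p)/p = 0.4920/1 = 0.4920  ⇒  p = 1/(1 + 0.4920) = 0.6702
Xz-91: 67.02%, Xz-93: 32.98%.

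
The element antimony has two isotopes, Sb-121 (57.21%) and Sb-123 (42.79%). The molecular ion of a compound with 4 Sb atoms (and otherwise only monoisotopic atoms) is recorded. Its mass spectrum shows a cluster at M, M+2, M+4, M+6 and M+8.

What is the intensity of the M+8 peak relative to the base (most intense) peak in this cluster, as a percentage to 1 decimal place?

9.3%

Term probabilities: M 0.1071, M+2 0.3205, M+4 0.3596, M+6 0.1793, M+8 0.0335. Base peak = M+4.
P(M+4) = C(4,2) × 0.5721^2 × 0.4279^2 = 6 × 0.32729841 × 0.18309841 = 0.359567 (base)
P(M+8) = C(4,4) × 0.5721^0 × 0.4279^4 = 1 × 1.0000 × 0.03352503 = 0.033525
Relative intensity = 0.033525 / 0.359567 × 100 = 9.3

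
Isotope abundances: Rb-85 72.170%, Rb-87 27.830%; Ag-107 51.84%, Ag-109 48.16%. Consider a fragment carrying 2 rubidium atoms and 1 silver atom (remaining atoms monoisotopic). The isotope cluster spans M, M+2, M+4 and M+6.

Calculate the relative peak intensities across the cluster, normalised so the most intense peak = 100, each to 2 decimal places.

Rubidium pattern (n=2): 0.52085089 : 0.40169822 : 0.07745089
Silver pattern (n=1): 0.5184 : 0.4816
Convolve the two distributions (both contribute in 2-u steps):
  M: 0.52085089×0.5184 = 0.270009
  M+2: 0.52085089×0.4816 + 0.40169822×0.5184 = 0.459082
  M+4: 0.40169822×0.4816 + 0.07745089×0.5184 = 0.233608
  M+6: 0.07745089×0.4816 = 0.037300
Scale to base peak (0.459082) = 100: 58.81 : 100.00 : 50.89 : 8.12

58.81 : 100.00 : 50.89 : 8.12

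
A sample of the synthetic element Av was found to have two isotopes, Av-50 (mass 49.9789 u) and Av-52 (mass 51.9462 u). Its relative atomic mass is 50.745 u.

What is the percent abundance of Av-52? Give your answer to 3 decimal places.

Writing the weighted mean with unknown fraction x of Av-50:
49.9789·x + 51.9462·(1 − x) = 50.745
(49.9789 − 51.9462)·x = 50.745 − 51.9462
x = -1.2012 / -1.9673 = 0.61058 → 61.058% Av-50, 38.942% Av-52.

38.942%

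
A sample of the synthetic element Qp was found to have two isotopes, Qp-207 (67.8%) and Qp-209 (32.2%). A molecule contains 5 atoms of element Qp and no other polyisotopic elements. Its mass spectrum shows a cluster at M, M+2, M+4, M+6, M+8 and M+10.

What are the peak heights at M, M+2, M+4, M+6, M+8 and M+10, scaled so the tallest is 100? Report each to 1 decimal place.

Each Qp atom is independently Qp-207 (p = 0.678) or Qp-209 (q = 0.322); the cluster is the binomial expansion (p + q)^5.
P(M) = 0.678^5 = 0.143268
P(M+2) = 5 × 0.678^4 × 0.322^1 = 0.340208
P(M+4) = 10 × 0.678^3 × 0.322^2 = 0.323148
P(M+6) = 10 × 0.678^2 × 0.322^3 = 0.153471
P(M+8) = 5 × 0.678^1 × 0.322^4 = 0.036444
P(M+10) = 0.322^5 = 0.003462
The M+2 peak is largest (0.340208); scaling to 100 gives 42.1 : 100.0 : 95.0 : 45.1 : 10.7 : 1.0.

42.1 : 100.0 : 95.0 : 45.1 : 10.7 : 1.0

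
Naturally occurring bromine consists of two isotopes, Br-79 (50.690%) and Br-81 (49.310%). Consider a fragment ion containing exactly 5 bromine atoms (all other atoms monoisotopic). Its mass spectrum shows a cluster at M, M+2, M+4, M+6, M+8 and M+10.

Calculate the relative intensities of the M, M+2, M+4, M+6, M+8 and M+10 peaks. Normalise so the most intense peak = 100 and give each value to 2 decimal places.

Each Br atom is independently Br-79 (p = 0.50690) or Br-81 (q = 0.49310); the cluster is the binomial expansion (p + q)^5.
P(M) = 0.50690^5 = 0.033467
P(M+2) = 5 × 0.50690^4 × 0.49310^1 = 0.162777
P(M+4) = 10 × 0.50690^3 × 0.49310^2 = 0.316692
P(M+6) = 10 × 0.50690^2 × 0.49310^3 = 0.308070
P(M+8) = 5 × 0.50690^1 × 0.49310^4 = 0.149842
P(M+10) = 0.49310^5 = 0.029152
The M+4 peak is largest (0.316692); scaling to 100 gives 10.57 : 51.40 : 100.00 : 97.28 : 47.31 : 9.21.

10.57 : 51.40 : 100.00 : 97.28 : 47.31 : 9.21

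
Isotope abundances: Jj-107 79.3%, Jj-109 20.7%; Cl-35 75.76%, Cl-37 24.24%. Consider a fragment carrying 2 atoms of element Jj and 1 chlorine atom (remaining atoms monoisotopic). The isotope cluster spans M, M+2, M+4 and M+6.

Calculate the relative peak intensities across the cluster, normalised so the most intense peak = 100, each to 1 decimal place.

100.0 : 84.2 : 23.5 : 2.2

Element Jj pattern (n=2): 0.628849 : 0.328302 : 0.042849
Chlorine pattern (n=1): 0.7576 : 0.2424
Convolve the two distributions (both contribute in 2-u steps):
  M: 0.628849×0.7576 = 0.476416
  M+2: 0.628849×0.2424 + 0.328302×0.7576 = 0.401155
  M+4: 0.328302×0.2424 + 0.042849×0.7576 = 0.112043
  M+6: 0.042849×0.2424 = 0.010387
Scale to base peak (0.476416) = 100: 100.0 : 84.2 : 23.5 : 2.2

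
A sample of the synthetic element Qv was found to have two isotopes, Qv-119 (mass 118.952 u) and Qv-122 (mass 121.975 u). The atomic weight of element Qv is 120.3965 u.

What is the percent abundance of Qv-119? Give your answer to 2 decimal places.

52.22%

Let x be the fractional abundance of Qv-119; then Qv-122 has abundance 1 − x.
118.952·x + 121.975·(1 − x) = 120.3965
(118.952 − 121.975)·x = 120.3965 − 121.975
x = -1.5785 / -3.023 = 0.52216 → 52.22% Qv-119, 47.78% Qv-122.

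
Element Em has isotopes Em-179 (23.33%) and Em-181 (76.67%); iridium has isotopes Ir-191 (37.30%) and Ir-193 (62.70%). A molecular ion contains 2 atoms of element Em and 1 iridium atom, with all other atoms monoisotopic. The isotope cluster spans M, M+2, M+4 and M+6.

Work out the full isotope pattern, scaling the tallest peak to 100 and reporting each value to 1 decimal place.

Element Em pattern (n=2): 0.05442889 : 0.35774222 : 0.58782889
Iridium pattern (n=1): 0.3730 : 0.6270
Convolve the two distributions (both contribute in 2-u steps):
  M: 0.05442889×0.3730 = 0.020302
  M+2: 0.05442889×0.6270 + 0.35774222×0.3730 = 0.167565
  M+4: 0.35774222×0.6270 + 0.58782889×0.3730 = 0.443565
  M+6: 0.58782889×0.6270 = 0.368569
Scale to base peak (0.443565) = 100: 4.6 : 37.8 : 100.0 : 83.1

4.6 : 37.8 : 100.0 : 83.1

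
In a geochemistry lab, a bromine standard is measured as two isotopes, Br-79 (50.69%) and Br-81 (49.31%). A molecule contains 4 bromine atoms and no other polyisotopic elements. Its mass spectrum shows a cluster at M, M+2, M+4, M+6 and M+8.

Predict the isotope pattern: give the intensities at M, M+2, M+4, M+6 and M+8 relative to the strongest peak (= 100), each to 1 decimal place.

17.6 : 68.5 : 100.0 : 64.9 : 15.8

Expanding (0.5069 + 0.4931)^4:
P(M) = 0.5069^4 = 0.066022
P(M+2) = 4 × 0.5069^3 × 0.4931^1 = 0.256899
P(M+4) = 6 × 0.5069^2 × 0.4931^2 = 0.374857
P(M+6) = 4 × 0.5069^1 × 0.4931^3 = 0.243101
P(M+8) = 0.4931^4 = 0.059121
The M+4 peak is largest (0.374857); scaling to 100 gives 17.6 : 68.5 : 100.0 : 64.9 : 15.8.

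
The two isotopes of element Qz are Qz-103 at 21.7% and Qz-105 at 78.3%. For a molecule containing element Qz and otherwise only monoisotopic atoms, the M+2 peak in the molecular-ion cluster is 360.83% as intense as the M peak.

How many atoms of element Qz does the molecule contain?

The M+2/M ratio from n Qz atoms is n · q/p = n · 0.783/0.217.
n = 3.6083 × 0.217/0.783 = 1.00 ≈ 1

1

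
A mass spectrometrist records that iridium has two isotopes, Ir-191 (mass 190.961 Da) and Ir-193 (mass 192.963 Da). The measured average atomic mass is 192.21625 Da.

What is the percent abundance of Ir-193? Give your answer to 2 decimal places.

Writing the weighted mean with unknown fraction x of Ir-191:
190.961·x + 192.963·(1 − x) = 192.21625
(190.961 − 192.963)·x = 192.21625 − 192.963
x = -0.74675 / -2.002 = 0.37300 → 37.30% Ir-191, 62.70% Ir-193.

62.70%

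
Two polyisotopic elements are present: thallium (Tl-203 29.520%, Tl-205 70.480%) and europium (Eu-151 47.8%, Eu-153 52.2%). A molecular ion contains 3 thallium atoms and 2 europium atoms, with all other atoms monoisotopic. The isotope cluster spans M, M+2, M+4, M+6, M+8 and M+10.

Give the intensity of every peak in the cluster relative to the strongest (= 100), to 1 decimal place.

1.7 : 15.7 : 57.0 : 100.0 : 84.2 : 27.3

Thallium pattern (n=3): 0.02572463 : 0.18425524 : 0.43991564 : 0.35010449
Europium pattern (n=2): 0.228484 : 0.499032 : 0.272484
Convolve the two distributions (both contribute in 2-u steps):
  M: 0.02572463×0.228484 = 0.005878
  M+2: 0.02572463×0.499032 + 0.18425524×0.228484 = 0.054937
  M+4: 0.02572463×0.272484 + 0.18425524×0.499032 + 0.43991564×0.228484 = 0.199472
  M+6: 0.18425524×0.272484 + 0.43991564×0.499032 + 0.35010449×0.228484 = 0.349732
  M+8: 0.43991564×0.272484 + 0.35010449×0.499032 = 0.294583
  M+10: 0.35010449×0.272484 = 0.095398
Scale to base peak (0.349732) = 100: 1.7 : 15.7 : 57.0 : 100.0 : 84.2 : 27.3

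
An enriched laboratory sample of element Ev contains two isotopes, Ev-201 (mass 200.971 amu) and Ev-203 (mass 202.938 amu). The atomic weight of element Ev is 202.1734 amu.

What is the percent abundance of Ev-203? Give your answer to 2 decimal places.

61.13%

Writing the weighted mean with unknown fraction x of Ev-201:
200.971·x + 202.938·(1 − x) = 202.1734
(200.971 − 202.938)·x = 202.1734 − 202.938
x = -0.7646 / -1.967 = 0.38871 → 38.87% Ev-201, 61.13% Ev-203.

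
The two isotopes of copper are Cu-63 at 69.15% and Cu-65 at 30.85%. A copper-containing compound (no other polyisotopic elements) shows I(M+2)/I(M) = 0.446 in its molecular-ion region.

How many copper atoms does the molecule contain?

1

The M+2/M ratio from n Cu atoms is n · q/p = n · 0.3085/0.6915.
n = 0.446 × 0.6915/0.3085 = 1.00 ≈ 1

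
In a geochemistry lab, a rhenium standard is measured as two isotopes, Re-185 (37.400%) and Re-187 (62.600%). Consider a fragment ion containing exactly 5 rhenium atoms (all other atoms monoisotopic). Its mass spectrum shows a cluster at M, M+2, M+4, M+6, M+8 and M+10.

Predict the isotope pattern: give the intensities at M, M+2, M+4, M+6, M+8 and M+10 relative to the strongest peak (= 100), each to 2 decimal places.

2.13 : 17.85 : 59.74 : 100.00 : 83.69 : 28.02

Each Re atom is independently Re-185 (p = 0.37400) or Re-187 (q = 0.62600); the cluster is the binomial expansion (p + q)^5.
P(M) = 0.37400^5 = 0.007317
P(M+2) = 5 × 0.37400^4 × 0.62600^1 = 0.061239
P(M+4) = 10 × 0.37400^3 × 0.62600^2 = 0.205005
P(M+6) = 10 × 0.37400^2 × 0.62600^3 = 0.343136
P(M+8) = 5 × 0.37400^1 × 0.62600^4 = 0.287170
P(M+10) = 0.62600^5 = 0.096133
The M+6 peak is largest (0.343136); scaling to 100 gives 2.13 : 17.85 : 59.74 : 100.00 : 83.69 : 28.02.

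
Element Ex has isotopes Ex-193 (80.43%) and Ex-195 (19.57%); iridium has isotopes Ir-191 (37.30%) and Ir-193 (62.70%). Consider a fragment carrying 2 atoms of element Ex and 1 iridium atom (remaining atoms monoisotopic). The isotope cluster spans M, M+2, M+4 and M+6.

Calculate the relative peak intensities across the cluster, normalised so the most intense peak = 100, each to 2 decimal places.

46.13 : 100.00 : 40.47 : 4.59

Element Ex pattern (n=2): 0.64689849 : 0.31480302 : 0.03829849
Iridium pattern (n=1): 0.3730 : 0.6270
Convolve the two distributions (both contribute in 2-u steps):
  M: 0.64689849×0.3730 = 0.241293
  M+2: 0.64689849×0.6270 + 0.31480302×0.3730 = 0.523027
  M+4: 0.31480302×0.6270 + 0.03829849×0.3730 = 0.211667
  M+6: 0.03829849×0.6270 = 0.024013
Scale to base peak (0.523027) = 100: 46.13 : 100.00 : 40.47 : 4.59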